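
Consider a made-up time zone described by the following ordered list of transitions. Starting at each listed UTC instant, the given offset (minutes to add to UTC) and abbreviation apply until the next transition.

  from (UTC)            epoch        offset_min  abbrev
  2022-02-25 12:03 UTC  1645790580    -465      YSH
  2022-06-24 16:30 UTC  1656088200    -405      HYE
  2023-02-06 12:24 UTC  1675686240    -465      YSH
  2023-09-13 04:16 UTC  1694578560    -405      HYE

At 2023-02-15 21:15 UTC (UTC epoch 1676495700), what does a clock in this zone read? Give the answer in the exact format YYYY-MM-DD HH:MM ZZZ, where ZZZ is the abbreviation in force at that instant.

Query: 2023-02-15 21:15 UTC
Rule 3/4 (YSH, -07:45): 2023-02-06 12:24 UTC ≤ query < 2023-09-13 04:16 UTC
21·60 + 15 - 465 = 810 min
810 = 0·1440 + 810; 810 = 13·60 + 30 → 13:30, same day
→ 2023-02-15 13:30 YSH

2023-02-15 13:30 YSH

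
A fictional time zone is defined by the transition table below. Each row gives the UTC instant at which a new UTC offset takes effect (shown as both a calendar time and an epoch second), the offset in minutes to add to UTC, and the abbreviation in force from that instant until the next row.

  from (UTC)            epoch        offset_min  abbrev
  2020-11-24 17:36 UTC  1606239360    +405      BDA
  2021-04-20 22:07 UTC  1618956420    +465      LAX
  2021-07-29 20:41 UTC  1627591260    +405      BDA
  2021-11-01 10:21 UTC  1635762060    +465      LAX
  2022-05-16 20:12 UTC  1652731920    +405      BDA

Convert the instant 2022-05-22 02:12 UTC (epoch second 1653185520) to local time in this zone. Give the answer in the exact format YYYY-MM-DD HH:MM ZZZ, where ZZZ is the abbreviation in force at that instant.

2022-05-22 08:57 BDA

Query: 2022-05-22 02:12 UTC
Rule 5/5 (BDA, +06:45): 2022-05-16 20:12 UTC ≤ query < +∞
2·60 + 12 + 405 = 537 min
537 = 0·1440 + 537; 537 = 8·60 + 57 → 08:57, same day
→ 2022-05-22 08:57 BDA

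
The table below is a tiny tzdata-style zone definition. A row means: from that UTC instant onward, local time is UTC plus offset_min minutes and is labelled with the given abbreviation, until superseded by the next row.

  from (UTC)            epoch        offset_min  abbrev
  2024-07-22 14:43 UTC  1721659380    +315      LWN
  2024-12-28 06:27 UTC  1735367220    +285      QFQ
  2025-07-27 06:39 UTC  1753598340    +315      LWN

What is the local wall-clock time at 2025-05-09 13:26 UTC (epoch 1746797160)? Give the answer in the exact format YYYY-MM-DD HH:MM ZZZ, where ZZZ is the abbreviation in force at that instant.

2025-05-09 18:11 QFQ

Query: 2025-05-09 13:26 UTC
Rule 2/3 (QFQ, +04:45): 2024-12-28 06:27 UTC ≤ query < 2025-07-27 06:39 UTC
13·60 + 26 + 285 = 1091 min
1091 = 0·1440 + 1091; 1091 = 18·60 + 11 → 18:11, same day
→ 2025-05-09 18:11 QFQ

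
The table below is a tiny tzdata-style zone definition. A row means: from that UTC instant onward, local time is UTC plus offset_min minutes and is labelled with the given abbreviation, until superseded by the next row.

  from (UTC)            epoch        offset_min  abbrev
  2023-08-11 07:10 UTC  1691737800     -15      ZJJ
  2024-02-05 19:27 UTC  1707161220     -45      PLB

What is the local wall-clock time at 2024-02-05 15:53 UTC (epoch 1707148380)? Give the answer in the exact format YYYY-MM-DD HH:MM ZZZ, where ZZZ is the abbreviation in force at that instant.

2024-02-05 15:38 ZJJ

Query: 2024-02-05 15:53 UTC
Rule 1/2 (ZJJ, -00:15): 2023-08-11 07:10 UTC ≤ query < 2024-02-05 19:27 UTC
15·60 + 53 - 15 = 938 min
938 = 0·1440 + 938; 938 = 15·60 + 38 → 15:38, same day
→ 2024-02-05 15:38 ZJJ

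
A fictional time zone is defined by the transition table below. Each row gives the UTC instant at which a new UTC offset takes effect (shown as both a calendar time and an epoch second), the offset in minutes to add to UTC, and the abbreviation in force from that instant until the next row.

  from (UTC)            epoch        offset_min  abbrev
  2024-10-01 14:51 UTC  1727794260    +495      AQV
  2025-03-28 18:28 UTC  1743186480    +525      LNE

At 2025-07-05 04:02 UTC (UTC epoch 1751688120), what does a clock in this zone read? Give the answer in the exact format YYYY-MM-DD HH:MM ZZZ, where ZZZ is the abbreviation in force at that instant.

Query: 2025-07-05 04:02 UTC
Rule 2/2 (LNE, +08:45): 2025-03-28 18:28 UTC ≤ query < +∞
4·60 + 2 + 525 = 767 min
767 = 0·1440 + 767; 767 = 12·60 + 47 → 12:47, same day
→ 2025-07-05 12:47 LNE

2025-07-05 12:47 LNE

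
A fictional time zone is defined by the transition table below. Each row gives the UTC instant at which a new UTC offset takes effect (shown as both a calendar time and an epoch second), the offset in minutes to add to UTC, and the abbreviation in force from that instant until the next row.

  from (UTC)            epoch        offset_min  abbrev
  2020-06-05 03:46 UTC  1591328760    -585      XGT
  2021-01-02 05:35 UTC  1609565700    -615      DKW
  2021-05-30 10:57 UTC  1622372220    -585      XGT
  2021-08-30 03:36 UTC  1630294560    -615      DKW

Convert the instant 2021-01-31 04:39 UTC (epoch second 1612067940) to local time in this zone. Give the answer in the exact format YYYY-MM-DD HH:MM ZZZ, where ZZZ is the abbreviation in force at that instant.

Query: 2021-01-31 04:39 UTC
Rule 2/4 (DKW, -10:15): 2021-01-02 05:35 UTC ≤ query < 2021-05-30 10:57 UTC
4·60 + 39 - 615 = -336 min
-336 = -1·1440 + 1104; 1104 = 18·60 + 24 → 18:24, 2021-01-31 - 1 day = 2021-01-30
→ 2021-01-30 18:24 DKW

2021-01-30 18:24 DKW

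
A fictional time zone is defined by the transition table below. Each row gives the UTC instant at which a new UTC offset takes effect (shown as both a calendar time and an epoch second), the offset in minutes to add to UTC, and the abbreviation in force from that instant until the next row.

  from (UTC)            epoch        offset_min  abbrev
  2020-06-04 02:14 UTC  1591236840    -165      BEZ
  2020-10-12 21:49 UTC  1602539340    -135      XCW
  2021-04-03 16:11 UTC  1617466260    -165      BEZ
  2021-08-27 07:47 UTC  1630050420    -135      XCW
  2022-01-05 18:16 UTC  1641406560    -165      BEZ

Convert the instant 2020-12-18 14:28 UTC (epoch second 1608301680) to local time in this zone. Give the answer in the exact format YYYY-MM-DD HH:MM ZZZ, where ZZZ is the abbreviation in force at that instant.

Query: 2020-12-18 14:28 UTC
Rule 2/5 (XCW, -02:15): 2020-10-12 21:49 UTC ≤ query < 2021-04-03 16:11 UTC
14·60 + 28 - 135 = 733 min
733 = 0·1440 + 733; 733 = 12·60 + 13 → 12:13, same day
→ 2020-12-18 12:13 XCW

2020-12-18 12:13 XCW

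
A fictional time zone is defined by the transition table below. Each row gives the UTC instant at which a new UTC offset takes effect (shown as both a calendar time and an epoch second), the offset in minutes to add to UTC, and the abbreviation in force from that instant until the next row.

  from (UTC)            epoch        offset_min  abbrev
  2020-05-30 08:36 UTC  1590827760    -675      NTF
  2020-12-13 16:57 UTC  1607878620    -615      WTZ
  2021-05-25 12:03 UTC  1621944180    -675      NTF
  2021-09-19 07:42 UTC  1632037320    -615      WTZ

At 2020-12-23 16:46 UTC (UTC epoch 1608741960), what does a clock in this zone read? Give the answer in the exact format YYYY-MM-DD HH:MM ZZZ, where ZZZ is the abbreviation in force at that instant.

2020-12-23 06:31 WTZ

Query: 2020-12-23 16:46 UTC
Rule 2/4 (WTZ, -10:15): 2020-12-13 16:57 UTC ≤ query < 2021-05-25 12:03 UTC
16·60 + 46 - 615 = 391 min
391 = 0·1440 + 391; 391 = 6·60 + 31 → 06:31, same day
→ 2020-12-23 06:31 WTZ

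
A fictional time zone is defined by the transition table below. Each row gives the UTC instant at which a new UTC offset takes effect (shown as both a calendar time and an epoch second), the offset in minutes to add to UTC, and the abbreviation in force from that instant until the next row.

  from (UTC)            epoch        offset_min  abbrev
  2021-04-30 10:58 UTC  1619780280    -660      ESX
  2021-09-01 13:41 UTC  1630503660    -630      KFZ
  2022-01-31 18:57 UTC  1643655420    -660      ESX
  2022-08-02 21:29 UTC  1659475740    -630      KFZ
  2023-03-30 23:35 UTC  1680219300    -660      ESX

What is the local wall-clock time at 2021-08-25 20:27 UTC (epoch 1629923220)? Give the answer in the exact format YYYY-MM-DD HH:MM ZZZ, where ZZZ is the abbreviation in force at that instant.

2021-08-25 09:27 ESX

Query: 2021-08-25 20:27 UTC
Rule 1/5 (ESX, -11:00): 2021-04-30 10:58 UTC ≤ query < 2021-09-01 13:41 UTC
20·60 + 27 - 660 = 567 min
567 = 0·1440 + 567; 567 = 9·60 + 27 → 09:27, same day
→ 2021-08-25 09:27 ESX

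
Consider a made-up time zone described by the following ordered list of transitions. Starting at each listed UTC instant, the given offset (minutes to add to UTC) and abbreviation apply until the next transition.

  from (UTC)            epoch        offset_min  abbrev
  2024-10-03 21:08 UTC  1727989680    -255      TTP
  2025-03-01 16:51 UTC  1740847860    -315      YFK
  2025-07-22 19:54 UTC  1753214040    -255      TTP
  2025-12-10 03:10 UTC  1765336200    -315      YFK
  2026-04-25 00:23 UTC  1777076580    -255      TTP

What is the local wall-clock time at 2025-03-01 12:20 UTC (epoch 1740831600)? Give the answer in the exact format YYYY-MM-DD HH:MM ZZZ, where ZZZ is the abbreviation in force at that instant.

Query: 2025-03-01 12:20 UTC
Rule 1/5 (TTP, -04:15): 2024-10-03 21:08 UTC ≤ query < 2025-03-01 16:51 UTC
12·60 + 20 - 255 = 485 min
485 = 0·1440 + 485; 485 = 8·60 + 5 → 08:05, same day
→ 2025-03-01 08:05 TTP

2025-03-01 08:05 TTP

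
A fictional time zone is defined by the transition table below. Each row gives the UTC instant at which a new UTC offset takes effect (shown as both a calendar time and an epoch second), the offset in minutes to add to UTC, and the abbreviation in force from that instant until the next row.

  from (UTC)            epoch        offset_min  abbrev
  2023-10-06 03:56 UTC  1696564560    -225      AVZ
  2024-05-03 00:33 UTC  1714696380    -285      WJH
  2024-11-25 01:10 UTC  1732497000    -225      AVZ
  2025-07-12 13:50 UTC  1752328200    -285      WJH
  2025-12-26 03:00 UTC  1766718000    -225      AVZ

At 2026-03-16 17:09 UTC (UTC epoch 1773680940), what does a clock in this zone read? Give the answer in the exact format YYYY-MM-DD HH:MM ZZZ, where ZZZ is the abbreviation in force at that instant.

Query: 2026-03-16 17:09 UTC
Rule 5/5 (AVZ, -03:45): 2025-12-26 03:00 UTC ≤ query < +∞
17·60 + 9 - 225 = 804 min
804 = 0·1440 + 804; 804 = 13·60 + 24 → 13:24, same day
→ 2026-03-16 13:24 AVZ

2026-03-16 13:24 AVZ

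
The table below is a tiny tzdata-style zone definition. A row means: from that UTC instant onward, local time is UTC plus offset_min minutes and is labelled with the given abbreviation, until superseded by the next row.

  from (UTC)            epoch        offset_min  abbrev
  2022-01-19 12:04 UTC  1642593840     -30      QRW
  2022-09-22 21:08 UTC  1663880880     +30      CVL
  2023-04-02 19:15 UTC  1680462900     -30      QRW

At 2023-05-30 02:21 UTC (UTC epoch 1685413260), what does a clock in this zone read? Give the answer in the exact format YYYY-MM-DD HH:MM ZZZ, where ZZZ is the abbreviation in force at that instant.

Query: 2023-05-30 02:21 UTC
Rule 3/3 (QRW, -00:30): 2023-04-02 19:15 UTC ≤ query < +∞
2·60 + 21 - 30 = 111 min
111 = 0·1440 + 111; 111 = 1·60 + 51 → 01:51, same day
→ 2023-05-30 01:51 QRW

2023-05-30 01:51 QRW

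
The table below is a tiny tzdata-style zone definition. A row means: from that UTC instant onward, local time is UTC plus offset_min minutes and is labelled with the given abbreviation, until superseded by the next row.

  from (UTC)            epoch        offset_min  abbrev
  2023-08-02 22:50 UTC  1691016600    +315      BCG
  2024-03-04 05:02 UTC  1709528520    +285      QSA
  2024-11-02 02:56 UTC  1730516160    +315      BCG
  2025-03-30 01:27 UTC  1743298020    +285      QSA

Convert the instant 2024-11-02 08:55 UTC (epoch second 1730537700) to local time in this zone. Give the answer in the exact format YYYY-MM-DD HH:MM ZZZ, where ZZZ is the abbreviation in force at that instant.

2024-11-02 14:10 BCG

Query: 2024-11-02 08:55 UTC
Rule 3/4 (BCG, +05:15): 2024-11-02 02:56 UTC ≤ query < 2025-03-30 01:27 UTC
8·60 + 55 + 315 = 850 min
850 = 0·1440 + 850; 850 = 14·60 + 10 → 14:10, same day
→ 2024-11-02 14:10 BCG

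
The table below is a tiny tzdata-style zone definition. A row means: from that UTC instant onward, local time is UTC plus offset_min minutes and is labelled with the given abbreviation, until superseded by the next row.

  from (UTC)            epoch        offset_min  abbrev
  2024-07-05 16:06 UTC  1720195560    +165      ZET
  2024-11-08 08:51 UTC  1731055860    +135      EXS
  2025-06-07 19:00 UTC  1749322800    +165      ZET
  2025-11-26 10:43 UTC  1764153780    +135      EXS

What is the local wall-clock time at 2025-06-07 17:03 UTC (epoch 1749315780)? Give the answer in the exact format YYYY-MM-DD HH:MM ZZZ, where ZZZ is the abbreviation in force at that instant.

Query: 2025-06-07 17:03 UTC
Rule 2/4 (EXS, +02:15): 2024-11-08 08:51 UTC ≤ query < 2025-06-07 19:00 UTC
17·60 + 3 + 135 = 1158 min
1158 = 0·1440 + 1158; 1158 = 19·60 + 18 → 19:18, same day
→ 2025-06-07 19:18 EXS

2025-06-07 19:18 EXS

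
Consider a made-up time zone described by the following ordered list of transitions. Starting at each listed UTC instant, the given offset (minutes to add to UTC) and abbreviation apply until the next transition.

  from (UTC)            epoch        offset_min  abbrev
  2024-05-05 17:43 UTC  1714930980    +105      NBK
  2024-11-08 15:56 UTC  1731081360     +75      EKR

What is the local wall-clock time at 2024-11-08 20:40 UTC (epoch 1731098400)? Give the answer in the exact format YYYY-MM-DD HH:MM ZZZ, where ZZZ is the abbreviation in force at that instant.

Query: 2024-11-08 20:40 UTC
Rule 2/2 (EKR, +01:15): 2024-11-08 15:56 UTC ≤ query < +∞
20·60 + 40 + 75 = 1315 min
1315 = 0·1440 + 1315; 1315 = 21·60 + 55 → 21:55, same day
→ 2024-11-08 21:55 EKR

2024-11-08 21:55 EKR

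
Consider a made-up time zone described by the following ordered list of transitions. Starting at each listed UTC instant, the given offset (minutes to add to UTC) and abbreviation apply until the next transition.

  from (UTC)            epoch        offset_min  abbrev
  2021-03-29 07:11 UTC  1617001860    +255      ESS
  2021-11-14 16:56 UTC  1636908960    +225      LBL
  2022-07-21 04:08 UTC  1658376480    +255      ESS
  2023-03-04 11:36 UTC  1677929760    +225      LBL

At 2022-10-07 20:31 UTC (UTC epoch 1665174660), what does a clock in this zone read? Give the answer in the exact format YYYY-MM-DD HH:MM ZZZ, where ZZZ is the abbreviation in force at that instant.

2022-10-08 00:46 ESS

Query: 2022-10-07 20:31 UTC
Rule 3/4 (ESS, +04:15): 2022-07-21 04:08 UTC ≤ query < 2023-03-04 11:36 UTC
20·60 + 31 + 255 = 1486 min
1486 = 1·1440 + 46; 46 = 0·60 + 46 → 00:46, 2022-10-07 + 1 day = 2022-10-08
→ 2022-10-08 00:46 ESS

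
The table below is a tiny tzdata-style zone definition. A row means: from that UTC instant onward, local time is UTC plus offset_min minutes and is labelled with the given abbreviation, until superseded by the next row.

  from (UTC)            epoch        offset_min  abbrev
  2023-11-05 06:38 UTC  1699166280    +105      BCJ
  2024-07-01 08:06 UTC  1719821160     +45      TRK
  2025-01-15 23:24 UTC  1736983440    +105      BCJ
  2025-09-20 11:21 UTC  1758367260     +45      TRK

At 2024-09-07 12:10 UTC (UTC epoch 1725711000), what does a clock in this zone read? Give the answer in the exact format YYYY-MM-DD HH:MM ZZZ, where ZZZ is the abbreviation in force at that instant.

Query: 2024-09-07 12:10 UTC
Rule 2/4 (TRK, +00:45): 2024-07-01 08:06 UTC ≤ query < 2025-01-15 23:24 UTC
12·60 + 10 + 45 = 775 min
775 = 0·1440 + 775; 775 = 12·60 + 55 → 12:55, same day
→ 2024-09-07 12:55 TRK

2024-09-07 12:55 TRK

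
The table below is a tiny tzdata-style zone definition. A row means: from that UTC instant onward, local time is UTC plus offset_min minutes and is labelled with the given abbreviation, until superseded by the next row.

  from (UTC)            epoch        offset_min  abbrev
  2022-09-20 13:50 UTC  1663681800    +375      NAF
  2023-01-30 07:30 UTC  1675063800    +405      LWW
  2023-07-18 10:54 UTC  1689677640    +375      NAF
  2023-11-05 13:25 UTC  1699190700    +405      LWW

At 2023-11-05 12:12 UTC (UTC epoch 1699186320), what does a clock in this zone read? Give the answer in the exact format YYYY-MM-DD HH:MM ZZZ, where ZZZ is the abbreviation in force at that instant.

Query: 2023-11-05 12:12 UTC
Rule 3/4 (NAF, +06:15): 2023-07-18 10:54 UTC ≤ query < 2023-11-05 13:25 UTC
12·60 + 12 + 375 = 1107 min
1107 = 0·1440 + 1107; 1107 = 18·60 + 27 → 18:27, same day
→ 2023-11-05 18:27 NAF

2023-11-05 18:27 NAF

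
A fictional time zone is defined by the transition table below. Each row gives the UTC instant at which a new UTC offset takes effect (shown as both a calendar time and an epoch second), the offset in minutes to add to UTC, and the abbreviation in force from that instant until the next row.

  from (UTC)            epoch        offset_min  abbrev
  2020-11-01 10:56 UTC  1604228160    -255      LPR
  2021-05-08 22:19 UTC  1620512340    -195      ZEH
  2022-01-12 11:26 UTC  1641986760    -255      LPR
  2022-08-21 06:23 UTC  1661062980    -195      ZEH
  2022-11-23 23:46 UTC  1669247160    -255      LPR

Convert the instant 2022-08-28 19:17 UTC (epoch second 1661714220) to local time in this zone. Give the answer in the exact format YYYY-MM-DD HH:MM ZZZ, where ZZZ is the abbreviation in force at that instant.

2022-08-28 16:02 ZEH

Query: 2022-08-28 19:17 UTC
Rule 4/5 (ZEH, -03:15): 2022-08-21 06:23 UTC ≤ query < 2022-11-23 23:46 UTC
19·60 + 17 - 195 = 962 min
962 = 0·1440 + 962; 962 = 16·60 + 2 → 16:02, same day
→ 2022-08-28 16:02 ZEH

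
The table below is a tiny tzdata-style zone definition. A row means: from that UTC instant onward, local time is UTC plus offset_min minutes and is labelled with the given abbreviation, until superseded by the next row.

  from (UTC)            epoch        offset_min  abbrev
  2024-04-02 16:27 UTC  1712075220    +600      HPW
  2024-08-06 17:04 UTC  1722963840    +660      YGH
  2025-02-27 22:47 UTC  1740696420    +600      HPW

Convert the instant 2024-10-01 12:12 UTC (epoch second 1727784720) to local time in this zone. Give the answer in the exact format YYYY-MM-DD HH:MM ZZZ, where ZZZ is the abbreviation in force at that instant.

Query: 2024-10-01 12:12 UTC
Rule 2/3 (YGH, +11:00): 2024-08-06 17:04 UTC ≤ query < 2025-02-27 22:47 UTC
12·60 + 12 + 660 = 1392 min
1392 = 0·1440 + 1392; 1392 = 23·60 + 12 → 23:12, same day
→ 2024-10-01 23:12 YGH

2024-10-01 23:12 YGH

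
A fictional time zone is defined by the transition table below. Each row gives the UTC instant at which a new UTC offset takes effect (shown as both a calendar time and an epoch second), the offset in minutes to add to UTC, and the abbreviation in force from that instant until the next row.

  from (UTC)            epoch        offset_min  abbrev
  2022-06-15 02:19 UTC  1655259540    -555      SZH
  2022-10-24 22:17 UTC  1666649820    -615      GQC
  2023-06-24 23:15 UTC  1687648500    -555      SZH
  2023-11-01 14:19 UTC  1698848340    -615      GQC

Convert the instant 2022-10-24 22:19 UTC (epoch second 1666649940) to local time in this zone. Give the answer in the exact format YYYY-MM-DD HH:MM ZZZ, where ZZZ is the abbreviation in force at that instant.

Query: 2022-10-24 22:19 UTC
Rule 2/4 (GQC, -10:15): 2022-10-24 22:17 UTC ≤ query < 2023-06-24 23:15 UTC
22·60 + 19 - 615 = 724 min
724 = 0·1440 + 724; 724 = 12·60 + 4 → 12:04, same day
→ 2022-10-24 12:04 GQC

2022-10-24 12:04 GQC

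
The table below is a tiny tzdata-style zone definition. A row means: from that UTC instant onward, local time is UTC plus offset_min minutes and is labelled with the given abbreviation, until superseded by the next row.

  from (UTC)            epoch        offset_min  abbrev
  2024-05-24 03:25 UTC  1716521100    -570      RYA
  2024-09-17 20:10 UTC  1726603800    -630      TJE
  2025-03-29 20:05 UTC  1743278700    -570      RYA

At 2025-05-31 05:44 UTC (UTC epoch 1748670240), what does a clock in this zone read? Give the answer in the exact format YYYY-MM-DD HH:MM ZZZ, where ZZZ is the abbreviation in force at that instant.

2025-05-30 20:14 RYA

Query: 2025-05-31 05:44 UTC
Rule 3/3 (RYA, -09:30): 2025-03-29 20:05 UTC ≤ query < +∞
5·60 + 44 - 570 = -226 min
-226 = -1·1440 + 1214; 1214 = 20·60 + 14 → 20:14, 2025-05-31 - 1 day = 2025-05-30
→ 2025-05-30 20:14 RYA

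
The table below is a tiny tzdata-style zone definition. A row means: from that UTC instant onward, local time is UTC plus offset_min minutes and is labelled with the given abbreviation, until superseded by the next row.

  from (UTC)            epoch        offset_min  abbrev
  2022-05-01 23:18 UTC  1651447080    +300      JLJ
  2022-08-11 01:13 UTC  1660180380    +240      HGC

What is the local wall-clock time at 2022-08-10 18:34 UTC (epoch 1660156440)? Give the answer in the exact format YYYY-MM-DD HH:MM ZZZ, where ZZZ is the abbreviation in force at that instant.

2022-08-10 23:34 JLJ

Query: 2022-08-10 18:34 UTC
Rule 1/2 (JLJ, +05:00): 2022-05-01 23:18 UTC ≤ query < 2022-08-11 01:13 UTC
18·60 + 34 + 300 = 1414 min
1414 = 0·1440 + 1414; 1414 = 23·60 + 34 → 23:34, same day
→ 2022-08-10 23:34 JLJ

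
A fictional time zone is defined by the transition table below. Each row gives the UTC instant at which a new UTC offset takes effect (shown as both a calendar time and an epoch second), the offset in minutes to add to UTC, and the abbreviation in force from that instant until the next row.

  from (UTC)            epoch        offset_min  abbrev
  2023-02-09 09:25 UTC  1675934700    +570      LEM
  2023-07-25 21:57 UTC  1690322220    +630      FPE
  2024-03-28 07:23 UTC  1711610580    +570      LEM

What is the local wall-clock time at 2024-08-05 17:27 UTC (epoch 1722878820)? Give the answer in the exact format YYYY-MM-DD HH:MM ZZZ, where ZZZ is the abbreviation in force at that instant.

2024-08-06 02:57 LEM

Query: 2024-08-05 17:27 UTC
Rule 3/3 (LEM, +09:30): 2024-03-28 07:23 UTC ≤ query < +∞
17·60 + 27 + 570 = 1617 min
1617 = 1·1440 + 177; 177 = 2·60 + 57 → 02:57, 2024-08-05 + 1 day = 2024-08-06
→ 2024-08-06 02:57 LEM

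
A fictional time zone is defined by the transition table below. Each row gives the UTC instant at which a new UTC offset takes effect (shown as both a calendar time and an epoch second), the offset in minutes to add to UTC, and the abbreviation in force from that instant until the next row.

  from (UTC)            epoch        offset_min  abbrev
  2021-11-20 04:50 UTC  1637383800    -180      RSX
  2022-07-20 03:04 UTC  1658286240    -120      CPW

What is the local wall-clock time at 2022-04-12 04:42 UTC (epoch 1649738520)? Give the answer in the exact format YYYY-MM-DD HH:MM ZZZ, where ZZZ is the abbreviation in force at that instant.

2022-04-12 01:42 RSX

Query: 2022-04-12 04:42 UTC
Rule 1/2 (RSX, -03:00): 2021-11-20 04:50 UTC ≤ query < 2022-07-20 03:04 UTC
4·60 + 42 - 180 = 102 min
102 = 0·1440 + 102; 102 = 1·60 + 42 → 01:42, same day
→ 2022-04-12 01:42 RSX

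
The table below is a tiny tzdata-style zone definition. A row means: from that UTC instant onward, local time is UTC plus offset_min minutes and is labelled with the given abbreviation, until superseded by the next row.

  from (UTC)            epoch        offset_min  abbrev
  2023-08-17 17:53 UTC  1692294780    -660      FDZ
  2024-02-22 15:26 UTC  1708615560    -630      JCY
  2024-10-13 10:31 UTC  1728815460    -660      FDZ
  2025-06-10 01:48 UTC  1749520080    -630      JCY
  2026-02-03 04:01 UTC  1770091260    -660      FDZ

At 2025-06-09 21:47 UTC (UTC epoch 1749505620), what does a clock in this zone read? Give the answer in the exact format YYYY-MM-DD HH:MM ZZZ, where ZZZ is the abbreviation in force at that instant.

2025-06-09 10:47 FDZ

Query: 2025-06-09 21:47 UTC
Rule 3/5 (FDZ, -11:00): 2024-10-13 10:31 UTC ≤ query < 2025-06-10 01:48 UTC
21·60 + 47 - 660 = 647 min
647 = 0·1440 + 647; 647 = 10·60 + 47 → 10:47, same day
→ 2025-06-09 10:47 FDZ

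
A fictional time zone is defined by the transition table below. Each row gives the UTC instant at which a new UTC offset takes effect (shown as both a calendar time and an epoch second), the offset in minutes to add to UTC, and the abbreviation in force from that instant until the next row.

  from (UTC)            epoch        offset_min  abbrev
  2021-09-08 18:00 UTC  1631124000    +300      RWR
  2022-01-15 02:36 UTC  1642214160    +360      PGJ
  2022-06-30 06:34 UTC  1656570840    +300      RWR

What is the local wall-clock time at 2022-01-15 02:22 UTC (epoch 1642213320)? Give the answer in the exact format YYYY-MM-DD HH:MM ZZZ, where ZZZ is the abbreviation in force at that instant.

Query: 2022-01-15 02:22 UTC
Rule 1/3 (RWR, +05:00): 2021-09-08 18:00 UTC ≤ query < 2022-01-15 02:36 UTC
2·60 + 22 + 300 = 442 min
442 = 0·1440 + 442; 442 = 7·60 + 22 → 07:22, same day
→ 2022-01-15 07:22 RWR

2022-01-15 07:22 RWR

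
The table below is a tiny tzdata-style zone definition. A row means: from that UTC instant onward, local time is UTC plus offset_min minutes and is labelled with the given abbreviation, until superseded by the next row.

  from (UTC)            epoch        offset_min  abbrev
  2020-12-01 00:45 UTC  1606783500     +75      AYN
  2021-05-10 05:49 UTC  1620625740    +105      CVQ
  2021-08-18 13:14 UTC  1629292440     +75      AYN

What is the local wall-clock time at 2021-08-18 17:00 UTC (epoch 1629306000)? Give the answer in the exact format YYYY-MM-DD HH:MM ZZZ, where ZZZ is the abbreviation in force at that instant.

2021-08-18 18:15 AYN

Query: 2021-08-18 17:00 UTC
Rule 3/3 (AYN, +01:15): 2021-08-18 13:14 UTC ≤ query < +∞
17·60 + 0 + 75 = 1095 min
1095 = 0·1440 + 1095; 1095 = 18·60 + 15 → 18:15, same day
→ 2021-08-18 18:15 AYN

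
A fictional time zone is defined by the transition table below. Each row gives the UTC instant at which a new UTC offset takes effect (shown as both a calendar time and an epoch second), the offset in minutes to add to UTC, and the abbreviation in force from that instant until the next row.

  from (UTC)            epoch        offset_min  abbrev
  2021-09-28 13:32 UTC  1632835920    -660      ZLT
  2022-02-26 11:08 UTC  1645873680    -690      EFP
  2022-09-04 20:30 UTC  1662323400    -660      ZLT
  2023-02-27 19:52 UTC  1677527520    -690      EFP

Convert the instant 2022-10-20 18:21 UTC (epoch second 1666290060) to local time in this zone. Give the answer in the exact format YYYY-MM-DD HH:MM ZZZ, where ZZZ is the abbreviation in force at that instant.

Query: 2022-10-20 18:21 UTC
Rule 3/4 (ZLT, -11:00): 2022-09-04 20:30 UTC ≤ query < 2023-02-27 19:52 UTC
18·60 + 21 - 660 = 441 min
441 = 0·1440 + 441; 441 = 7·60 + 21 → 07:21, same day
→ 2022-10-20 07:21 ZLT

2022-10-20 07:21 ZLT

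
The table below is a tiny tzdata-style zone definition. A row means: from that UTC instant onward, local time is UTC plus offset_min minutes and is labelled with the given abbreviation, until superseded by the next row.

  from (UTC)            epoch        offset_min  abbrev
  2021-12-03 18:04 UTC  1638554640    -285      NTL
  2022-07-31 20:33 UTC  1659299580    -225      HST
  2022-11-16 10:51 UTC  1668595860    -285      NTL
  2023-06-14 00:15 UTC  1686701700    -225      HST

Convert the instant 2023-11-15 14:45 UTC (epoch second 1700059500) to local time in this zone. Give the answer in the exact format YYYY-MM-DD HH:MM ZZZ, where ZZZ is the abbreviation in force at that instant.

Query: 2023-11-15 14:45 UTC
Rule 4/4 (HST, -03:45): 2023-06-14 00:15 UTC ≤ query < +∞
14·60 + 45 - 225 = 660 min
660 = 0·1440 + 660; 660 = 11·60 + 0 → 11:00, same day
→ 2023-11-15 11:00 HST

2023-11-15 11:00 HST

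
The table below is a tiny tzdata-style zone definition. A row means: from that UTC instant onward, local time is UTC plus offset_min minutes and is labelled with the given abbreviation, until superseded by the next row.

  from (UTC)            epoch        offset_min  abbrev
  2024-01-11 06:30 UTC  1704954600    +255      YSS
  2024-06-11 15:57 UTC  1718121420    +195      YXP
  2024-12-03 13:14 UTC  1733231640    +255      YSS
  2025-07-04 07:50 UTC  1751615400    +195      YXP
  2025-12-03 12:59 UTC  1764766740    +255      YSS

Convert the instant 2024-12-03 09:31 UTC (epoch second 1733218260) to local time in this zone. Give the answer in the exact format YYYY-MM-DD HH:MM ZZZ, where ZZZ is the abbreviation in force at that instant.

2024-12-03 12:46 YXP

Query: 2024-12-03 09:31 UTC
Rule 2/5 (YXP, +03:15): 2024-06-11 15:57 UTC ≤ query < 2024-12-03 13:14 UTC
9·60 + 31 + 195 = 766 min
766 = 0·1440 + 766; 766 = 12·60 + 46 → 12:46, same day
→ 2024-12-03 12:46 YXP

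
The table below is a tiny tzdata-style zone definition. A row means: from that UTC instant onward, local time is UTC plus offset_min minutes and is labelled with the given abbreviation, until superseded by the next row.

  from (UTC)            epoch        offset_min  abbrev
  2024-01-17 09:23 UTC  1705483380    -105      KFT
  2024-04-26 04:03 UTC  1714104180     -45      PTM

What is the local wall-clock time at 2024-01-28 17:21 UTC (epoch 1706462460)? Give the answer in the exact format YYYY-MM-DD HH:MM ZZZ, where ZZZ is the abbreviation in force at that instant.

Query: 2024-01-28 17:21 UTC
Rule 1/2 (KFT, -01:45): 2024-01-17 09:23 UTC ≤ query < 2024-04-26 04:03 UTC
17·60 + 21 - 105 = 936 min
936 = 0·1440 + 936; 936 = 15·60 + 36 → 15:36, same day
→ 2024-01-28 15:36 KFT

2024-01-28 15:36 KFT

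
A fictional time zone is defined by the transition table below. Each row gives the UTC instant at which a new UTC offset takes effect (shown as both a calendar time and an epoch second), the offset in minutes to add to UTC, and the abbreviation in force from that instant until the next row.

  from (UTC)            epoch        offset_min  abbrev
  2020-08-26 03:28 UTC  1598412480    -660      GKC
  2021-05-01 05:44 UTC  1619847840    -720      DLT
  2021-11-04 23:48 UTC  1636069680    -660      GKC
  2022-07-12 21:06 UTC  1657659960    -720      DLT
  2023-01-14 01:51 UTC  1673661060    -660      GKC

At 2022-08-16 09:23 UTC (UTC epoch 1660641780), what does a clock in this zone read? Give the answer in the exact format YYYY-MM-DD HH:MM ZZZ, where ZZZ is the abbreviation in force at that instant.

Query: 2022-08-16 09:23 UTC
Rule 4/5 (DLT, -12:00): 2022-07-12 21:06 UTC ≤ query < 2023-01-14 01:51 UTC
9·60 + 23 - 720 = -157 min
-157 = -1·1440 + 1283; 1283 = 21·60 + 23 → 21:23, 2022-08-16 - 1 day = 2022-08-15
→ 2022-08-15 21:23 DLT

2022-08-15 21:23 DLT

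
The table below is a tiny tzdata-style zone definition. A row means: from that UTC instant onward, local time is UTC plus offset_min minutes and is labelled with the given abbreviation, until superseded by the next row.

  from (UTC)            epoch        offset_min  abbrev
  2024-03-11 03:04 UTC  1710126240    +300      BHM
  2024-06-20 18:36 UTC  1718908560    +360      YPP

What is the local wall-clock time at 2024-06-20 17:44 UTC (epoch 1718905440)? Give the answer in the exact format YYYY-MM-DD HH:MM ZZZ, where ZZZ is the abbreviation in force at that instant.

Query: 2024-06-20 17:44 UTC
Rule 1/2 (BHM, +05:00): 2024-03-11 03:04 UTC ≤ query < 2024-06-20 18:36 UTC
17·60 + 44 + 300 = 1364 min
1364 = 0·1440 + 1364; 1364 = 22·60 + 44 → 22:44, same day
→ 2024-06-20 22:44 BHM

2024-06-20 22:44 BHM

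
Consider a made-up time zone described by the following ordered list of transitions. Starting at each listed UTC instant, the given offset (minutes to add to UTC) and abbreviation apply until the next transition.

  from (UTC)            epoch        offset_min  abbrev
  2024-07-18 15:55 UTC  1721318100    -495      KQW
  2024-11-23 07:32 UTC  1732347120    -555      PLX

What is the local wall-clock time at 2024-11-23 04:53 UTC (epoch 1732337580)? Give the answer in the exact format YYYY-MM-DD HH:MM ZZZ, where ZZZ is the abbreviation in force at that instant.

2024-11-22 20:38 KQW

Query: 2024-11-23 04:53 UTC
Rule 1/2 (KQW, -08:15): 2024-07-18 15:55 UTC ≤ query < 2024-11-23 07:32 UTC
4·60 + 53 - 495 = -202 min
-202 = -1·1440 + 1238; 1238 = 20·60 + 38 → 20:38, 2024-11-23 - 1 day = 2024-11-22
→ 2024-11-22 20:38 KQW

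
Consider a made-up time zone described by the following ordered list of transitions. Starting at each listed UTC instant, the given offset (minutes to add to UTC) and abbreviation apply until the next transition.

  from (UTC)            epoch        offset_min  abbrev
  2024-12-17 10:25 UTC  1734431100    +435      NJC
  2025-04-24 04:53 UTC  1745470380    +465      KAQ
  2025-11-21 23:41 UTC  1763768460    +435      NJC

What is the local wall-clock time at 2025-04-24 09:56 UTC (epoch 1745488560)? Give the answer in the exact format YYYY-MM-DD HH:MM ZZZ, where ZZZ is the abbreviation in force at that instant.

Query: 2025-04-24 09:56 UTC
Rule 2/3 (KAQ, +07:45): 2025-04-24 04:53 UTC ≤ query < 2025-11-21 23:41 UTC
9·60 + 56 + 465 = 1061 min
1061 = 0·1440 + 1061; 1061 = 17·60 + 41 → 17:41, same day
→ 2025-04-24 17:41 KAQ

2025-04-24 17:41 KAQ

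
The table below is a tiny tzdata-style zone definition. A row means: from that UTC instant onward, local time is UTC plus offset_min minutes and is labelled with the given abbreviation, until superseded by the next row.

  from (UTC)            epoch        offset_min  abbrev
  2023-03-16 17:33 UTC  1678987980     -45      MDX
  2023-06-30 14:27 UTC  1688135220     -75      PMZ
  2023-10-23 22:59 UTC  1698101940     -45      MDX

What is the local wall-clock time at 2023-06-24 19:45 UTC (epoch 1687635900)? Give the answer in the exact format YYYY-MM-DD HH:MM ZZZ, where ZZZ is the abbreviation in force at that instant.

Query: 2023-06-24 19:45 UTC
Rule 1/3 (MDX, -00:45): 2023-03-16 17:33 UTC ≤ query < 2023-06-30 14:27 UTC
19·60 + 45 - 45 = 1140 min
1140 = 0·1440 + 1140; 1140 = 19·60 + 0 → 19:00, same day
→ 2023-06-24 19:00 MDX

2023-06-24 19:00 MDX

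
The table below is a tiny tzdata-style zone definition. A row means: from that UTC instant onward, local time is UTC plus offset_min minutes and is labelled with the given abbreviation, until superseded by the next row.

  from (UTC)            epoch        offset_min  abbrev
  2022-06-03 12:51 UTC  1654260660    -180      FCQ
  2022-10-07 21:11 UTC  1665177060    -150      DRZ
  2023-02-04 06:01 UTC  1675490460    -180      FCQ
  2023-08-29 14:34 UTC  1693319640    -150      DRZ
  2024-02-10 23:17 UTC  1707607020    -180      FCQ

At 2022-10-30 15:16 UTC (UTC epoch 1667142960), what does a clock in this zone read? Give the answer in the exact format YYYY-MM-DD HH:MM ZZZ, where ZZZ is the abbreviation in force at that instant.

2022-10-30 12:46 DRZ

Query: 2022-10-30 15:16 UTC
Rule 2/5 (DRZ, -02:30): 2022-10-07 21:11 UTC ≤ query < 2023-02-04 06:01 UTC
15·60 + 16 - 150 = 766 min
766 = 0·1440 + 766; 766 = 12·60 + 46 → 12:46, same day
→ 2022-10-30 12:46 DRZ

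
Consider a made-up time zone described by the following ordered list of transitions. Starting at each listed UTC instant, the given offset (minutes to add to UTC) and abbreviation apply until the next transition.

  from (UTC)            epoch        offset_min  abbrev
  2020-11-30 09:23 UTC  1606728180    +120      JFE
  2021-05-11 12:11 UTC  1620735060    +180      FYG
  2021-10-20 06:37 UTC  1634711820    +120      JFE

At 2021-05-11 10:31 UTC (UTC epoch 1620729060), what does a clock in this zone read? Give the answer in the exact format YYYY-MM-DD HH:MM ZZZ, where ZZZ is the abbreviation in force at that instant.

Query: 2021-05-11 10:31 UTC
Rule 1/3 (JFE, +02:00): 2020-11-30 09:23 UTC ≤ query < 2021-05-11 12:11 UTC
10·60 + 31 + 120 = 751 min
751 = 0·1440 + 751; 751 = 12·60 + 31 → 12:31, same day
→ 2021-05-11 12:31 JFE

2021-05-11 12:31 JFE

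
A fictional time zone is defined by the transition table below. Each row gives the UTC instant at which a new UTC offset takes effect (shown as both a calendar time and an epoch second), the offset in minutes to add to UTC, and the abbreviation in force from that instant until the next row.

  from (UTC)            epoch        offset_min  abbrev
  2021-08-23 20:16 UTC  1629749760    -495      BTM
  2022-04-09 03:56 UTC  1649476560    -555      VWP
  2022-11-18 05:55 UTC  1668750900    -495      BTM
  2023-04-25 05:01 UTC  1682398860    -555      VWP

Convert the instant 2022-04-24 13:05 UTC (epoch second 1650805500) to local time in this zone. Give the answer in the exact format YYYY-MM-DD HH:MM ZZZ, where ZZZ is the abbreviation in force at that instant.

2022-04-24 03:50 VWP

Query: 2022-04-24 13:05 UTC
Rule 2/4 (VWP, -09:15): 2022-04-09 03:56 UTC ≤ query < 2022-11-18 05:55 UTC
13·60 + 5 - 555 = 230 min
230 = 0·1440 + 230; 230 = 3·60 + 50 → 03:50, same day
→ 2022-04-24 03:50 VWP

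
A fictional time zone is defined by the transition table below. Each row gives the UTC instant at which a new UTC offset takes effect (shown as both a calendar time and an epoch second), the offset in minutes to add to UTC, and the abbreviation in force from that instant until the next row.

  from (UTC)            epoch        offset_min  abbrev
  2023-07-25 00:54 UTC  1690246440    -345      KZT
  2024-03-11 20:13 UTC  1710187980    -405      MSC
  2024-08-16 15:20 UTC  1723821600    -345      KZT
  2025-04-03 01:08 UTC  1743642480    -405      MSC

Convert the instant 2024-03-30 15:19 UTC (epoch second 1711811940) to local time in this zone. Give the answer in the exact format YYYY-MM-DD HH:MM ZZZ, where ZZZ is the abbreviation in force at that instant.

2024-03-30 08:34 MSC

Query: 2024-03-30 15:19 UTC
Rule 2/4 (MSC, -06:45): 2024-03-11 20:13 UTC ≤ query < 2024-08-16 15:20 UTC
15·60 + 19 - 405 = 514 min
514 = 0·1440 + 514; 514 = 8·60 + 34 → 08:34, same day
→ 2024-03-30 08:34 MSC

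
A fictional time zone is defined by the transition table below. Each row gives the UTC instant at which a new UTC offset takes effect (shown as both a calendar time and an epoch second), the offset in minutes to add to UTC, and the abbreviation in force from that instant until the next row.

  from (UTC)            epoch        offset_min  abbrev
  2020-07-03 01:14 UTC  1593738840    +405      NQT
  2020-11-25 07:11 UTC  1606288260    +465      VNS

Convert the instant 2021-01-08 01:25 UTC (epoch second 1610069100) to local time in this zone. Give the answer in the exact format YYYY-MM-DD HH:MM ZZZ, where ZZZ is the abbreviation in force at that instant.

Query: 2021-01-08 01:25 UTC
Rule 2/2 (VNS, +07:45): 2020-11-25 07:11 UTC ≤ query < +∞
1·60 + 25 + 465 = 550 min
550 = 0·1440 + 550; 550 = 9·60 + 10 → 09:10, same day
→ 2021-01-08 09:10 VNS

2021-01-08 09:10 VNS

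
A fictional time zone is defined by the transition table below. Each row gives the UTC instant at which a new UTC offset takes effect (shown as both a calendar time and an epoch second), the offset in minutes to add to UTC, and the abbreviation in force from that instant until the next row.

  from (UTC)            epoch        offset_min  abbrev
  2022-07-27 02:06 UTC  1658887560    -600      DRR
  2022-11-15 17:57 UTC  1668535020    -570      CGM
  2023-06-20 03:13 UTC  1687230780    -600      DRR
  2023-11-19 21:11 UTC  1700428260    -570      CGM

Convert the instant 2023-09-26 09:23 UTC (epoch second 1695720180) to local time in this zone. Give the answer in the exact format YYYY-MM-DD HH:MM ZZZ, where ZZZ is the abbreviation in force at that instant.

Query: 2023-09-26 09:23 UTC
Rule 3/4 (DRR, -10:00): 2023-06-20 03:13 UTC ≤ query < 2023-11-19 21:11 UTC
9·60 + 23 - 600 = -37 min
-37 = -1·1440 + 1403; 1403 = 23·60 + 23 → 23:23, 2023-09-26 - 1 day = 2023-09-25
→ 2023-09-25 23:23 DRR

2023-09-25 23:23 DRR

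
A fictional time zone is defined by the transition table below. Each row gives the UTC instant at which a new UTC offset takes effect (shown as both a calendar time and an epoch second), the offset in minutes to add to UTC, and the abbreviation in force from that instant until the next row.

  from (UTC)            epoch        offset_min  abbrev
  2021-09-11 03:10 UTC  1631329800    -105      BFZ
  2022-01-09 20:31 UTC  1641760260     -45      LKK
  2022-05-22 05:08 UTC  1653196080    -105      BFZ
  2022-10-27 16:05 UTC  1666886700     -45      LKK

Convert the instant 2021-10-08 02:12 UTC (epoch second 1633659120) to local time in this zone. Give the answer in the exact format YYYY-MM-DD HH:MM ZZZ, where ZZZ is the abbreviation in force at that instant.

2021-10-08 00:27 BFZ

Query: 2021-10-08 02:12 UTC
Rule 1/4 (BFZ, -01:45): 2021-09-11 03:10 UTC ≤ query < 2022-01-09 20:31 UTC
2·60 + 12 - 105 = 27 min
27 = 0·1440 + 27; 27 = 0·60 + 27 → 00:27, same day
→ 2021-10-08 00:27 BFZ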